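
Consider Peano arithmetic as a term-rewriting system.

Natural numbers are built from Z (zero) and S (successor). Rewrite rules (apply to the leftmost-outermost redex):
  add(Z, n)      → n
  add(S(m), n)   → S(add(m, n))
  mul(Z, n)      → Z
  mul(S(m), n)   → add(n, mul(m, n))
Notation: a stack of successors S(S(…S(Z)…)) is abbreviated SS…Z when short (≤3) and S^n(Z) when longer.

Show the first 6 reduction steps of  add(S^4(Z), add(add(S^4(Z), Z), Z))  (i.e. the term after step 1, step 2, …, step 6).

Answer: after 6 steps: S(S(S(S(add(S(add(SSSZ, Z)), Z)))))

Reduction:
  start: add(S^4(Z), add(add(S^4(Z), Z), Z))
  [1] S(add(SSSZ, add(add(S^4(Z), Z), Z)))
  [2] S(S(add(SSZ, add(add(S^4(Z), Z), Z))))
  [3] S(S(S(add(SZ, add(add(S^4(Z), Z), Z)))))
  [4] S(S(S(S(add(Z, add(add(S^4(Z), Z), Z))))))
  [5] S(S(S(S(add(add(S^4(Z), Z), Z)))))
  [6] S(S(S(S(add(S(add(SSSZ, Z)), Z)))))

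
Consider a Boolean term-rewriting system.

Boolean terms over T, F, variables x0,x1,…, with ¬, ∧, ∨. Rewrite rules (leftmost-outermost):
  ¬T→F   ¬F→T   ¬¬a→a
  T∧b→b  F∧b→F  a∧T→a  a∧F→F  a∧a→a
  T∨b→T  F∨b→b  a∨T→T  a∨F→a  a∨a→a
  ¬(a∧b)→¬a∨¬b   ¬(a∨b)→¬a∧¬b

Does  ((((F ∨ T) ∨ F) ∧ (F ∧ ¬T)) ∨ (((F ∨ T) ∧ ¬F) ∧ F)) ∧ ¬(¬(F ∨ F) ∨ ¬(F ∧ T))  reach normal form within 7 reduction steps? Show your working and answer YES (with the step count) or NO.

Answer: YES — reaches normal form F in 7 ≤ 7 steps

Working:
  start: ((((F ∨ T) ∨ F) ∧ (F ∧ ¬T)) ∨ (((F ∨ T) ∧ ¬F) ∧ F)) ∧ ¬(¬(F ∨ F) ∨ ¬(F ∧ T))
  →1  (((F ∨ T) ∧ (F ∧ ¬T)) ∨ (((F ∨ T) ∧ ¬F) ∧ F)) ∧ ¬(¬(F ∨ F) ∨ ¬(F ∧ T))
  →2  ((T ∧ (F ∧ ¬T)) ∨ (((F ∨ T) ∧ ¬F) ∧ F)) ∧ ¬(¬(F ∨ F) ∨ ¬(F ∧ T))
  →3  ((F ∧ ¬T) ∨ (((F ∨ T) ∧ ¬F) ∧ F)) ∧ ¬(¬(F ∨ F) ∨ ¬(F ∧ T))
  →4  (F ∨ (((F ∨ T) ∧ ¬F) ∧ F)) ∧ ¬(¬(F ∨ F) ∨ ¬(F ∧ T))
  →5  (((F ∨ T) ∧ ¬F) ∧ F) ∧ ¬(¬(F ∨ F) ∨ ¬(F ∧ T))
  →6  F ∧ ¬(¬(F ∨ F) ∨ ¬(F ∧ T))
  →7  F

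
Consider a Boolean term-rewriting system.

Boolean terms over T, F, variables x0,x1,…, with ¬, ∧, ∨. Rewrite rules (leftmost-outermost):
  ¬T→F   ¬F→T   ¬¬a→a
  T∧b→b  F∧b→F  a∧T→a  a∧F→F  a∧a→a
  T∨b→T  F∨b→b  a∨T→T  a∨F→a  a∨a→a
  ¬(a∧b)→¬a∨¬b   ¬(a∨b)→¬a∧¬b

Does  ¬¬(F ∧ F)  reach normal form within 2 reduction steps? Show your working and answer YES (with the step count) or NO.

Answer: YES — reaches normal form F in 2 ≤ 2 steps

Derivation:
  start: ¬¬(F ∧ F)
  step 1: F ∧ F
  step 2: F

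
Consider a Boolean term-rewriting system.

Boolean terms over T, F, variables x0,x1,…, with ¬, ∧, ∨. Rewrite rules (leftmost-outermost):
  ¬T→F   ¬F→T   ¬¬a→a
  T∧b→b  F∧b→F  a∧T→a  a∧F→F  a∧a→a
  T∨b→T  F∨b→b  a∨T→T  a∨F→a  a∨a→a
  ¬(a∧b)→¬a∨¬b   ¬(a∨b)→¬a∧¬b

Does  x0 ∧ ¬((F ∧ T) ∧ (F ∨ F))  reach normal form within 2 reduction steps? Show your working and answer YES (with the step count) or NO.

Answer: NO — after 2 steps the term is x0 ∧ ((¬F ∨ ¬T) ∨ ¬(F ∨ F)), not yet normal

Reduction:
  start: x0 ∧ ¬((F ∧ T) ∧ (F ∨ F))
  →1  x0 ∧ (¬(F ∧ T) ∨ ¬(F ∨ F))
  →2  x0 ∧ ((¬F ∨ ¬T) ∨ ¬(F ∨ F))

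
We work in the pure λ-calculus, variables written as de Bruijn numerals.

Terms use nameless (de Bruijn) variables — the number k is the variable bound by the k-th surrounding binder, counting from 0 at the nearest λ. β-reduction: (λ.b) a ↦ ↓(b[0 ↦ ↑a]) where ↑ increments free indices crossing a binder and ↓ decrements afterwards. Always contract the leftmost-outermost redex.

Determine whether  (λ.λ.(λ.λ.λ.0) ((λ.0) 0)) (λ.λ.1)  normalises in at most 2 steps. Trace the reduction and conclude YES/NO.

  start: (λ.λ.(λ.λ.λ.0) ((λ.0) 0)) (λ.λ.1)
  →1  λ.(λ.λ.λ.0) ((λ.0) 0)
  →2  λ.λ.λ.0

Answer: YES — reaches normal form λ.λ.λ.0 in 2 ≤ 2 steps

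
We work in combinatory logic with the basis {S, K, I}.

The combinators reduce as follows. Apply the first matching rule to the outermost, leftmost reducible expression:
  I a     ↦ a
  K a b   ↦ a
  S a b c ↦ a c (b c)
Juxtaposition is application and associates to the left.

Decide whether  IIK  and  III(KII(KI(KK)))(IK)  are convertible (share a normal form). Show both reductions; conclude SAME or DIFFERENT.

Answer: SAME — A ⇓ K, B ⇓ K

Reduction:
Term A:
  start: IIK
  →1  IK
  →2  K

Term B:
  start: III(KII(KI(KK)))(IK)
  →1  II(KII(KI(KK)))(IK)
  →2  I(KII(KI(KK)))(IK)
  →3  KII(KI(KK))(IK)
  →4  I(KI(KK))(IK)
  →5  KI(KK)(IK)
  →6  I(IK)
  →7  IK
  →8  K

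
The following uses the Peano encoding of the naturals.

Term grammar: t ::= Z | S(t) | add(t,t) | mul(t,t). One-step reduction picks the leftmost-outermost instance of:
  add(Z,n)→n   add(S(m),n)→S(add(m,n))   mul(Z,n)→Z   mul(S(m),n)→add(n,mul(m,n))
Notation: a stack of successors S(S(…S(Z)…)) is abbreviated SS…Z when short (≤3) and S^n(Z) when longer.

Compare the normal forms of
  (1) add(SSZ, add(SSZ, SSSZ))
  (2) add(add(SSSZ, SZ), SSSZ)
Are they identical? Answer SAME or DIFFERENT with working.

Answer: SAME — A ⇓ S^7(Z), B ⇓ S^7(Z)

Derivation:
Term A:
  start: add(SSZ, add(SSZ, SSSZ))
  →1  S(add(SZ, add(SSZ, SSSZ)))
  →2  S(S(add(Z, add(SSZ, SSSZ))))
  →3  S(S(add(SSZ, SSSZ)))
  →4  S(S(S(add(SZ, SSSZ))))
  →5  S(S(S(S(add(Z, SSSZ)))))
  →6  S^7(Z)

Term B:
  start: add(add(SSSZ, SZ), SSSZ)
  →1  add(S(add(SSZ, SZ)), SSSZ)
  →2  S(add(add(SSZ, SZ), SSSZ))
  →3  S(add(S(add(SZ, SZ)), SSSZ))
  →4  S(S(add(add(SZ, SZ), SSSZ)))
  →5  S(S(add(S(add(Z, SZ)), SSSZ)))
  →6  S(S(S(add(add(Z, SZ), SSSZ))))
  →7  S(S(S(add(SZ, SSSZ))))
  →8  S(S(S(S(add(Z, SSSZ)))))
  →9  S^7(Z)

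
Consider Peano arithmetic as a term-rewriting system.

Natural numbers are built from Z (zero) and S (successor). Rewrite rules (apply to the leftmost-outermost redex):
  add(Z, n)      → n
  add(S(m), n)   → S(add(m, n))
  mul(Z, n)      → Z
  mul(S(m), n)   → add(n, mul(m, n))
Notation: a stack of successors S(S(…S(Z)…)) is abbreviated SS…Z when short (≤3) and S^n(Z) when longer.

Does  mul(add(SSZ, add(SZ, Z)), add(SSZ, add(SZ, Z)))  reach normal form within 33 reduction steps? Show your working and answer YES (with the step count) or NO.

Answer: NO — after 33 steps the term is S(S(S(S(S(S(S(S(S(add(Z, mul(add(Z, Z), add(SSZ, add(SZ, Z))))))))))))), not yet normal

Derivation:
  start: mul(add(SSZ, add(SZ, Z)), add(SSZ, add(SZ, Z)))
  [1] mul(S(add(SZ, add(SZ, Z))), add(SSZ, add(SZ, Z)))
  [2] add(add(SSZ, add(SZ, Z)), mul(add(SZ, add(SZ, Z)), add(SSZ, add(SZ, Z))))
  [3] add(S(add(SZ, add(SZ, Z))), mul(add(SZ, add(SZ, Z)), add(SSZ, add(SZ, Z))))
  [4] S(add(add(SZ, add(SZ, Z)), mul(add(SZ, add(SZ, Z)), add(SSZ, add(SZ, Z)))))
  [5] S(add(S(add(Z, add(SZ, Z))), mul(add(SZ, add(SZ, Z)), add(SSZ, add(SZ, Z)))))
  [6] S(S(add(add(Z, add(SZ, Z)), mul(add(SZ, add(SZ, Z)), add(SSZ, add(SZ, Z))))))
  [7] S(S(add(add(SZ, Z), mul(add(SZ, add(SZ, Z)), add(SSZ, add(SZ, Z))))))
  [8] S(S(add(S(add(Z, Z)), mul(add(SZ, add(SZ, Z)), add(SSZ, add(SZ, Z))))))
  [9] S(S(S(add(add(Z, Z), mul(add(SZ, add(SZ, Z)), add(SSZ, add(SZ, Z)))))))
  [10] S(S(S(add(Z, mul(add(SZ, add(SZ, Z)), add(SSZ, add(SZ, Z)))))))
  [11] S(S(S(mul(add(SZ, add(SZ, Z)), add(SSZ, add(SZ, Z))))))
  [12] S(S(S(mul(S(add(Z, add(SZ, Z))), add(SSZ, add(SZ, Z))))))
  [13] S(S(S(add(add(SSZ, add(SZ, Z)), mul(add(Z, add(SZ, Z)), add(SSZ, add(SZ, Z)))))))
  [14] S(S(S(add(S(add(SZ, add(SZ, Z))), mul(add(Z, add(SZ, Z)), add(SSZ, add(SZ, Z)))))))
  [15] S(S(S(S(add(add(SZ, add(SZ, Z)), mul(add(Z, add(SZ, Z)), add(SSZ, add(SZ, Z))))))))
  [16] S(S(S(S(add(S(add(Z, add(SZ, Z))), mul(add(Z, add(SZ, Z)), add(SSZ, add(SZ, Z))))))))
  [17] S(S(S(S(S(add(add(Z, add(SZ, Z)), mul(add(Z, add(SZ, Z)), add(SSZ, add(SZ, Z)))))))))
  [18] S(S(S(S(S(add(add(SZ, Z), mul(add(Z, add(SZ, Z)), add(SSZ, add(SZ, Z)))))))))
  [19] S(S(S(S(S(add(S(add(Z, Z)), mul(add(Z, add(SZ, Z)), add(SSZ, add(SZ, Z)))))))))
  [20] S(S(S(S(S(S(add(add(Z, Z), mul(add(Z, add(SZ, Z)), add(SSZ, add(SZ, Z))))))))))
  [21] S(S(S(S(S(S(add(Z, mul(add(Z, add(SZ, Z)), add(SSZ, add(SZ, Z))))))))))
  [22] S(S(S(S(S(S(mul(add(Z, add(SZ, Z)), add(SSZ, add(SZ, Z)))))))))
  [23] S(S(S(S(S(S(mul(add(SZ, Z), add(SSZ, add(SZ, Z)))))))))
  [24] S(S(S(S(S(S(mul(S(add(Z, Z)), add(SSZ, add(SZ, Z)))))))))
  [25] S(S(S(S(S(S(add(add(SSZ, add(SZ, Z)), mul(add(Z, Z), add(SSZ, add(SZ, Z))))))))))
  [26] S(S(S(S(S(S(add(S(add(SZ, add(SZ, Z))), mul(add(Z, Z), add(SSZ, add(SZ, Z))))))))))
  [27] S(S(S(S(S(S(S(add(add(SZ, add(SZ, Z)), mul(add(Z, Z), add(SSZ, add(SZ, Z)))))))))))
  [28] S(S(S(S(S(S(S(add(S(add(Z, add(SZ, Z))), mul(add(Z, Z), add(SSZ, add(SZ, Z)))))))))))
  [29] S(S(S(S(S(S(S(S(add(add(Z, add(SZ, Z)), mul(add(Z, Z), add(SSZ, add(SZ, Z))))))))))))
  [30] S(S(S(S(S(S(S(S(add(add(SZ, Z), mul(add(Z, Z), add(SSZ, add(SZ, Z))))))))))))
  [31] S(S(S(S(S(S(S(S(add(S(add(Z, Z)), mul(add(Z, Z), add(SSZ, add(SZ, Z))))))))))))
  [32] S(S(S(S(S(S(S(S(S(add(add(Z, Z), mul(add(Z, Z), add(SSZ, add(SZ, Z)))))))))))))
  [33] S(S(S(S(S(S(S(S(S(add(Z, mul(add(Z, Z), add(SSZ, add(SZ, Z)))))))))))))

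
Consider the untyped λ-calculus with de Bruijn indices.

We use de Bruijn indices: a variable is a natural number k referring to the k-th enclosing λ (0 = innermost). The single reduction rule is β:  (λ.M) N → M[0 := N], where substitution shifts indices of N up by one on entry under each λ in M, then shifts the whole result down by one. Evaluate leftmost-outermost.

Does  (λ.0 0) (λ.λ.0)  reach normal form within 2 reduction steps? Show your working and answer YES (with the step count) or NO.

  start: (λ.0 0) (λ.λ.0)
  step 1: (λ.λ.0) (λ.λ.0)
  step 2: λ.0

Answer: YES — reaches normal form λ.0 in 2 ≤ 2 steps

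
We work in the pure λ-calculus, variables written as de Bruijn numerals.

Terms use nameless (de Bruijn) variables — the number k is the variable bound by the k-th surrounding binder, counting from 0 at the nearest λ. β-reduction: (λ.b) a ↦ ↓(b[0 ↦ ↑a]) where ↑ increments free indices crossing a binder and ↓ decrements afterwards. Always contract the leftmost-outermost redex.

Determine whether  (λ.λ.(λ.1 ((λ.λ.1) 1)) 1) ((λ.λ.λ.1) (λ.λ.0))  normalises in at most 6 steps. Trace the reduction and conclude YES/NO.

  start: (λ.λ.(λ.1 ((λ.λ.1) 1)) 1) ((λ.λ.λ.1) (λ.λ.0))
  step 1: λ.(λ.1 ((λ.λ.1) 1)) ((λ.λ.λ.1) (λ.λ.0))
  step 2: λ.0 ((λ.λ.1) 0)
  step 3: λ.0 (λ.1)

Answer: YES — reaches normal form λ.0 (λ.1) in 3 ≤ 6 steps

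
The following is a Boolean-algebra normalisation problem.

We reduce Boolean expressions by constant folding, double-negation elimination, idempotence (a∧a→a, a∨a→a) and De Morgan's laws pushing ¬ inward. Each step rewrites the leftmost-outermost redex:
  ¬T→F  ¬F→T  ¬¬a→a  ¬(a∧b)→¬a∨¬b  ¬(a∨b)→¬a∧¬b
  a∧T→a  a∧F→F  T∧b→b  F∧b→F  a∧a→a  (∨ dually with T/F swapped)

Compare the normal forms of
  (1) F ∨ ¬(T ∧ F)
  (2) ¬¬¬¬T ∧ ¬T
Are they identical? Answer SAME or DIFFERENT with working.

Answer: DIFFERENT — A ⇓ T, B ⇓ F

Derivation:
Term A:
  start: F ∨ ¬(T ∧ F)
  step 1: ¬(T ∧ F)
  step 2: ¬T ∨ ¬F
  step 3: F ∨ ¬F
  step 4: ¬F
  step 5: T

Term B:
  start: ¬¬¬¬T ∧ ¬T
  step 1: ¬¬T ∧ ¬T
  step 2: T ∧ ¬T
  step 3: ¬T
  step 4: F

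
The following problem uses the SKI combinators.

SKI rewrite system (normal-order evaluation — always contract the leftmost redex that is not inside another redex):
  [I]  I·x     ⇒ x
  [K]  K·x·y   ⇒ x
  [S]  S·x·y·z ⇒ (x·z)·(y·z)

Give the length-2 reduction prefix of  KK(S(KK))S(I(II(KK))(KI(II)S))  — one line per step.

  start: KK(S(KK))S(I(II(KK))(KI(II)S))
  [1] KS(I(II(KK))(KI(II)S))
  [2] S

Answer: after 2 steps: S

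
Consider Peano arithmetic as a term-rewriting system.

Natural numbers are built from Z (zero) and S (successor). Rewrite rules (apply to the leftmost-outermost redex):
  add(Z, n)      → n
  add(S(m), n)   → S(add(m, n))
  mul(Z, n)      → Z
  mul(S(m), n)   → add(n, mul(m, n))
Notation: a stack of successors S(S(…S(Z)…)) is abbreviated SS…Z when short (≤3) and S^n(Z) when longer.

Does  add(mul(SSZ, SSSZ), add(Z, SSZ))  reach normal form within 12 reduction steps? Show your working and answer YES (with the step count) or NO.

  start: add(mul(SSZ, SSSZ), add(Z, SSZ))
  →1  add(add(SSSZ, mul(SZ, SSSZ)), add(Z, SSZ))
  →2  add(S(add(SSZ, mul(SZ, SSSZ))), add(Z, SSZ))
  →3  S(add(add(SSZ, mul(SZ, SSSZ)), add(Z, SSZ)))
  →4  S(add(S(add(SZ, mul(SZ, SSSZ))), add(Z, SSZ)))
  →5  S(S(add(add(SZ, mul(SZ, SSSZ)), add(Z, SSZ))))
  →6  S(S(add(S(add(Z, mul(SZ, SSSZ))), add(Z, SSZ))))
  →7  S(S(S(add(add(Z, mul(SZ, SSSZ)), add(Z, SSZ)))))
  →8  S(S(S(add(mul(SZ, SSSZ), add(Z, SSZ)))))
  →9  S(S(S(add(add(SSSZ, mul(Z, SSSZ)), add(Z, SSZ)))))
  →10  S(S(S(add(S(add(SSZ, mul(Z, SSSZ))), add(Z, SSZ)))))
  →11  S(S(S(S(add(add(SSZ, mul(Z, SSSZ)), add(Z, SSZ))))))
  →12  S(S(S(S(add(S(add(SZ, mul(Z, SSSZ))), add(Z, SSZ))))))

Answer: NO — after 12 steps the term is S(S(S(S(add(S(add(SZ, mul(Z, SSSZ))), add(Z, SSZ)))))), not yet normal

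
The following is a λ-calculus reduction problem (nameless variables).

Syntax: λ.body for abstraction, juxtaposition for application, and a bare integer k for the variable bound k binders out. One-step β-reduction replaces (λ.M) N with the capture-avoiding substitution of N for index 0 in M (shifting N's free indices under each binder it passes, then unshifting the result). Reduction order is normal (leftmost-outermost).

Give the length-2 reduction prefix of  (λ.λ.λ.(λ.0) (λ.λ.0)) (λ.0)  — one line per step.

  start: (λ.λ.λ.(λ.0) (λ.λ.0)) (λ.0)
  step 1: λ.λ.(λ.0) (λ.λ.0)
  step 2: λ.λ.λ.λ.0

Answer: after 2 steps: λ.λ.λ.λ.0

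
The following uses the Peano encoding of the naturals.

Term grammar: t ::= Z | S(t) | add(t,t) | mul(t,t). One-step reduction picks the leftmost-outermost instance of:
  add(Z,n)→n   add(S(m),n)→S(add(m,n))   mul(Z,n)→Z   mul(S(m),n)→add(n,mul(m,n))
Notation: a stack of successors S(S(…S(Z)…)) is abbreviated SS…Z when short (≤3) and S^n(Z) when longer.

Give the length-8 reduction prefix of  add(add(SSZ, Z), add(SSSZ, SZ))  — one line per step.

Answer: after 8 steps: S(S(S(S(add(SZ, SZ)))))

Working:
  start: add(add(SSZ, Z), add(SSSZ, SZ))
  [1] add(S(add(SZ, Z)), add(SSSZ, SZ))
  [2] S(add(add(SZ, Z), add(SSSZ, SZ)))
  [3] S(add(S(add(Z, Z)), add(SSSZ, SZ)))
  [4] S(S(add(add(Z, Z), add(SSSZ, SZ))))
  [5] S(S(add(Z, add(SSSZ, SZ))))
  [6] S(S(add(SSSZ, SZ)))
  [7] S(S(S(add(SSZ, SZ))))
  [8] S(S(S(S(add(SZ, SZ)))))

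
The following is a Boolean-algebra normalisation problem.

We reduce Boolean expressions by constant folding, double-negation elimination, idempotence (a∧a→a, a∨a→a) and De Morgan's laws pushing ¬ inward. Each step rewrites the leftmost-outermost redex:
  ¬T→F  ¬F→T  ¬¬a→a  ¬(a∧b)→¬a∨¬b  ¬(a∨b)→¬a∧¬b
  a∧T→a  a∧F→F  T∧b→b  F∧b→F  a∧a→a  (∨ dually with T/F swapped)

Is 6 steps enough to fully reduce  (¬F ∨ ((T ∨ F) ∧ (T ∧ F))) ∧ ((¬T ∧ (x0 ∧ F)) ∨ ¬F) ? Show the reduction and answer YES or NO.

Answer: NO — after 6 steps the term is ¬F, not yet normal

Reduction:
  start: (¬F ∨ ((T ∨ F) ∧ (T ∧ F))) ∧ ((¬T ∧ (x0 ∧ F)) ∨ ¬F)
  step 1: (T ∨ ((T ∨ F) ∧ (T ∧ F))) ∧ ((¬T ∧ (x0 ∧ F)) ∨ ¬F)
  step 2: T ∧ ((¬T ∧ (x0 ∧ F)) ∨ ¬F)
  step 3: (¬T ∧ (x0 ∧ F)) ∨ ¬F
  step 4: (F ∧ (x0 ∧ F)) ∨ ¬F
  step 5: F ∨ ¬F
  step 6: ¬F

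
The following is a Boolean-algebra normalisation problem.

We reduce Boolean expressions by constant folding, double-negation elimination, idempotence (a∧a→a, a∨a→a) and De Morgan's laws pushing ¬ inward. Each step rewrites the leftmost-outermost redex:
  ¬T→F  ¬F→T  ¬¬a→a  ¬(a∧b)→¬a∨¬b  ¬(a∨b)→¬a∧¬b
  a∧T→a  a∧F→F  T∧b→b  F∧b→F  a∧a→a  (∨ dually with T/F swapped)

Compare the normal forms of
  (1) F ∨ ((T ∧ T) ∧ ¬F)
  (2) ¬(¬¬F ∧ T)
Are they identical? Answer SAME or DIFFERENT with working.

Term A:
  start: F ∨ ((T ∧ T) ∧ ¬F)
  step 1: (T ∧ T) ∧ ¬F
  step 2: T ∧ ¬F
  step 3: ¬F
  step 4: T

Term B:
  start: ¬(¬¬F ∧ T)
  step 1: ¬¬¬F ∨ ¬T
  step 2: ¬F ∨ ¬T
  step 3: T ∨ ¬T
  step 4: T

Answer: SAME — A ⇓ T, B ⇓ T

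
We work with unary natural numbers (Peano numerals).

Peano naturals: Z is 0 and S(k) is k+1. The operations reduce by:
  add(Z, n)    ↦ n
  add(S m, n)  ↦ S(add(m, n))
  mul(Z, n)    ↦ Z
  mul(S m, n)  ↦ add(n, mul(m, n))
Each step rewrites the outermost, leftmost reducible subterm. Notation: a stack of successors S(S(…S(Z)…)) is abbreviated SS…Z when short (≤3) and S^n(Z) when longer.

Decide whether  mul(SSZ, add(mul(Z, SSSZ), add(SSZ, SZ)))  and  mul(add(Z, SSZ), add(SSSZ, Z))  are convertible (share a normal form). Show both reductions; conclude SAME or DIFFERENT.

Answer: SAME — A ⇓ S^6(Z), B ⇓ S^6(Z)

Reduction:
Term A:
  start: mul(SSZ, add(mul(Z, SSSZ), add(SSZ, SZ)))
  step 1: add(add(mul(Z, SSSZ), add(SSZ, SZ)), mul(SZ, add(mul(Z, SSSZ), add(SSZ, SZ))))
  step 2: add(add(Z, add(SSZ, SZ)), mul(SZ, add(mul(Z, SSSZ), add(SSZ, SZ))))
  step 3: add(add(SSZ, SZ), mul(SZ, add(mul(Z, SSSZ), add(SSZ, SZ))))
  step 4: add(S(add(SZ, SZ)), mul(SZ, add(mul(Z, SSSZ), add(SSZ, SZ))))
  step 5: S(add(add(SZ, SZ), mul(SZ, add(mul(Z, SSSZ), add(SSZ, SZ)))))
  step 6: S(add(S(add(Z, SZ)), mul(SZ, add(mul(Z, SSSZ), add(SSZ, SZ)))))
  step 7: S(S(add(add(Z, SZ), mul(SZ, add(mul(Z, SSSZ), add(SSZ, SZ))))))
  step 8: S(S(add(SZ, mul(SZ, add(mul(Z, SSSZ), add(SSZ, SZ))))))
  step 9: S(S(S(add(Z, mul(SZ, add(mul(Z, SSSZ), add(SSZ, SZ)))))))
  step 10: S(S(S(mul(SZ, add(mul(Z, SSSZ), add(SSZ, SZ))))))
  step 11: S(S(S(add(add(mul(Z, SSSZ), add(SSZ, SZ)), mul(Z, add(mul(Z, SSSZ), add(SSZ, SZ)))))))
  step 12: S(S(S(add(add(Z, add(SSZ, SZ)), mul(Z, add(mul(Z, SSSZ), add(SSZ, SZ)))))))
  step 13: S(S(S(add(add(SSZ, SZ), mul(Z, add(mul(Z, SSSZ), add(SSZ, SZ)))))))
  step 14: S(S(S(add(S(add(SZ, SZ)), mul(Z, add(mul(Z, SSSZ), add(SSZ, SZ)))))))
  step 15: S(S(S(S(add(add(SZ, SZ), mul(Z, add(mul(Z, SSSZ), add(SSZ, SZ))))))))
  step 16: S(S(S(S(add(S(add(Z, SZ)), mul(Z, add(mul(Z, SSSZ), add(SSZ, SZ))))))))
  step 17: S(S(S(S(S(add(add(Z, SZ), mul(Z, add(mul(Z, SSSZ), add(SSZ, SZ)))))))))
  step 18: S(S(S(S(S(add(SZ, mul(Z, add(mul(Z, SSSZ), add(SSZ, SZ)))))))))
  step 19: S(S(S(S(S(S(add(Z, mul(Z, add(mul(Z, SSSZ), add(SSZ, SZ))))))))))
  step 20: S(S(S(S(S(S(mul(Z, add(mul(Z, SSSZ), add(SSZ, SZ)))))))))
  step 21: S^6(Z)

Term B:
  start: mul(add(Z, SSZ), add(SSSZ, Z))
  step 1: mul(SSZ, add(SSSZ, Z))
  step 2: add(add(SSSZ, Z), mul(SZ, add(SSSZ, Z)))
  step 3: add(S(add(SSZ, Z)), mul(SZ, add(SSSZ, Z)))
  step 4: S(add(add(SSZ, Z), mul(SZ, add(SSSZ, Z))))
  step 5: S(add(S(add(SZ, Z)), mul(SZ, add(SSSZ, Z))))
  step 6: S(S(add(add(SZ, Z), mul(SZ, add(SSSZ, Z)))))
  step 7: S(S(add(S(add(Z, Z)), mul(SZ, add(SSSZ, Z)))))
  step 8: S(S(S(add(add(Z, Z), mul(SZ, add(SSSZ, Z))))))
  step 9: S(S(S(add(Z, mul(SZ, add(SSSZ, Z))))))
  step 10: S(S(S(mul(SZ, add(SSSZ, Z)))))
  step 11: S(S(S(add(add(SSSZ, Z), mul(Z, add(SSSZ, Z))))))
  step 12: S(S(S(add(S(add(SSZ, Z)), mul(Z, add(SSSZ, Z))))))
  step 13: S(S(S(S(add(add(SSZ, Z), mul(Z, add(SSSZ, Z)))))))
  step 14: S(S(S(S(add(S(add(SZ, Z)), mul(Z, add(SSSZ, Z)))))))
  step 15: S(S(S(S(S(add(add(SZ, Z), mul(Z, add(SSSZ, Z))))))))
  step 16: S(S(S(S(S(add(S(add(Z, Z)), mul(Z, add(SSSZ, Z))))))))
  step 17: S(S(S(S(S(S(add(add(Z, Z), mul(Z, add(SSSZ, Z)))))))))
  step 18: S(S(S(S(S(S(add(Z, mul(Z, add(SSSZ, Z)))))))))
  step 19: S(S(S(S(S(S(mul(Z, add(SSSZ, Z))))))))
  step 20: S^6(Z)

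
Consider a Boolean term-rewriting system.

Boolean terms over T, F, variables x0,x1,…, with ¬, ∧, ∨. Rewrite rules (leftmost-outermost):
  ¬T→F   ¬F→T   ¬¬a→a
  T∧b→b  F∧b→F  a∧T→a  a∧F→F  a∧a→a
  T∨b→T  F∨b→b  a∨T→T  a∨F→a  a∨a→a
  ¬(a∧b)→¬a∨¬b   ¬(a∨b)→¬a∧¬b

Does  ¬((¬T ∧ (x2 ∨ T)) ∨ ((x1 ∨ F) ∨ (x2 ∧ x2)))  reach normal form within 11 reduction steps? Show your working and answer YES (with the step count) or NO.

Answer: YES — reaches normal form ¬x1 ∧ ¬x2 in 11 ≤ 11 steps

Working:
  start: ¬((¬T ∧ (x2 ∨ T)) ∨ ((x1 ∨ F) ∨ (x2 ∧ x2)))
  step 1: ¬(¬T ∧ (x2 ∨ T)) ∧ ¬((x1 ∨ F) ∨ (x2 ∧ x2))
  step 2: (¬¬T ∨ ¬(x2 ∨ T)) ∧ ¬((x1 ∨ F) ∨ (x2 ∧ x2))
  step 3: (T ∨ ¬(x2 ∨ T)) ∧ ¬((x1 ∨ F) ∨ (x2 ∧ x2))
  step 4: T ∧ ¬((x1 ∨ F) ∨ (x2 ∧ x2))
  step 5: ¬((x1 ∨ F) ∨ (x2 ∧ x2))
  step 6: ¬(x1 ∨ F) ∧ ¬(x2 ∧ x2)
  step 7: (¬x1 ∧ ¬F) ∧ ¬(x2 ∧ x2)
  step 8: (¬x1 ∧ T) ∧ ¬(x2 ∧ x2)
  step 9: ¬x1 ∧ ¬(x2 ∧ x2)
  step 10: ¬x1 ∧ (¬x2 ∨ ¬x2)
  step 11: ¬x1 ∧ ¬x2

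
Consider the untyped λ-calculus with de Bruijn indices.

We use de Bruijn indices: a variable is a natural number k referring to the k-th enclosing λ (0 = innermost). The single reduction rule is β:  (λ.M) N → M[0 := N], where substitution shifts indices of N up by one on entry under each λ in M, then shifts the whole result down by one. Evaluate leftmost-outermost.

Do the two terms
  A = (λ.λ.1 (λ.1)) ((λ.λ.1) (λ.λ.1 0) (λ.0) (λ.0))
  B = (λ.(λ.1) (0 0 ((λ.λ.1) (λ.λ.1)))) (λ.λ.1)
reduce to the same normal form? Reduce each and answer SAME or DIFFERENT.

Term A:
  start: (λ.λ.1 (λ.1)) ((λ.λ.1) (λ.λ.1 0) (λ.0) (λ.0))
  step 1: λ.(λ.λ.1) (λ.λ.1 0) (λ.0) (λ.0) (λ.1)
  step 2: λ.(λ.λ.λ.1 0) (λ.0) (λ.0) (λ.1)
  step 3: λ.(λ.λ.1 0) (λ.0) (λ.1)
  step 4: λ.(λ.(λ.0) 0) (λ.1)
  step 5: λ.(λ.0) (λ.1)
  step 6: λ.λ.1

Term B:
  start: (λ.(λ.1) (0 0 ((λ.λ.1) (λ.λ.1)))) (λ.λ.1)
  step 1: (λ.λ.λ.1) ((λ.λ.1) (λ.λ.1) ((λ.λ.1) (λ.λ.1)))
  step 2: λ.λ.1

Answer: SAME — A ⇓ λ.λ.1, B ⇓ λ.λ.1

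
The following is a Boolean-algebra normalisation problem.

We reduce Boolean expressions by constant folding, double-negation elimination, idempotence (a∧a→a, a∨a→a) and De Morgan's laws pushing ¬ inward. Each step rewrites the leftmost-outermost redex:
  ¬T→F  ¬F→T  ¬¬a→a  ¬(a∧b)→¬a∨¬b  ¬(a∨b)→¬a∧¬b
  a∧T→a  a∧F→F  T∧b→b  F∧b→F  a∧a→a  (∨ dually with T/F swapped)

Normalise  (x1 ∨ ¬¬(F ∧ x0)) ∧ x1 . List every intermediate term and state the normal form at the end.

Answer: normal form = x1  (in 4 steps)

Reduction:
  start: (x1 ∨ ¬¬(F ∧ x0)) ∧ x1
  →1  (x1 ∨ (F ∧ x0)) ∧ x1
  →2  (x1 ∨ F) ∧ x1
  →3  x1 ∧ x1
  →4  x1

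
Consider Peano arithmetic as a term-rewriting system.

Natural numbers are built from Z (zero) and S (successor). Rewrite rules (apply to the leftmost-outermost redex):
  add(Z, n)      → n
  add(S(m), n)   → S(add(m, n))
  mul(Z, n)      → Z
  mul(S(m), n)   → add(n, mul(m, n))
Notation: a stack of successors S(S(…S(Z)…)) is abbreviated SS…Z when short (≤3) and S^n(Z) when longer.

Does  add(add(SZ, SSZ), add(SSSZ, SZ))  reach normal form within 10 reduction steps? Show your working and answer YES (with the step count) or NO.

  start: add(add(SZ, SSZ), add(SSSZ, SZ))
  [1] add(S(add(Z, SSZ)), add(SSSZ, SZ))
  [2] S(add(add(Z, SSZ), add(SSSZ, SZ)))
  [3] S(add(SSZ, add(SSSZ, SZ)))
  [4] S(S(add(SZ, add(SSSZ, SZ))))
  [5] S(S(S(add(Z, add(SSSZ, SZ)))))
  [6] S(S(S(add(SSSZ, SZ))))
  [7] S(S(S(S(add(SSZ, SZ)))))
  [8] S(S(S(S(S(add(SZ, SZ))))))
  [9] S(S(S(S(S(S(add(Z, SZ)))))))
  [10] S^7(Z)

Answer: YES — reaches normal form S^7(Z) in 10 ≤ 10 steps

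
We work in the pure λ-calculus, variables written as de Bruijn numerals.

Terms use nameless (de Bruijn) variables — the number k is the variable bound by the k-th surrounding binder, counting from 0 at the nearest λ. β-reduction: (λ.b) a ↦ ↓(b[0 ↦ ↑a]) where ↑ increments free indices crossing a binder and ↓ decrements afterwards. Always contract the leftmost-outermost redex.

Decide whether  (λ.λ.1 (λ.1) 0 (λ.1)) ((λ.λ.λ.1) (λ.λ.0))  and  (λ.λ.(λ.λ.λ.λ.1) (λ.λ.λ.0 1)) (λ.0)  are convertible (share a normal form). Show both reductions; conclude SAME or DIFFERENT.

Term A:
  start: (λ.λ.1 (λ.1) 0 (λ.1)) ((λ.λ.λ.1) (λ.λ.0))
  step 1: λ.(λ.λ.λ.1) (λ.λ.0) (λ.1) 0 (λ.1)
  step 2: λ.(λ.λ.1) (λ.1) 0 (λ.1)
  step 3: λ.(λ.λ.2) 0 (λ.1)
  step 4: λ.(λ.1) (λ.1)
  step 5: λ.0

Term B:
  start: (λ.λ.(λ.λ.λ.λ.1) (λ.λ.λ.0 1)) (λ.0)
  step 1: λ.(λ.λ.λ.λ.1) (λ.λ.λ.0 1)
  step 2: λ.λ.λ.λ.1

Answer: DIFFERENT — A ⇓ λ.0, B ⇓ λ.λ.λ.λ.1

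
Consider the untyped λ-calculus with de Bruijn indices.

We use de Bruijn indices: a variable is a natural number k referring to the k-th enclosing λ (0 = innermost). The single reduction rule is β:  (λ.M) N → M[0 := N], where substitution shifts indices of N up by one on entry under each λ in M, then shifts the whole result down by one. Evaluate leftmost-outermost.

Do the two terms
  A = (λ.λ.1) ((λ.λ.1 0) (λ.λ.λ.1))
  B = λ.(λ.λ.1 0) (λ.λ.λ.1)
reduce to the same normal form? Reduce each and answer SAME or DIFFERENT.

Term A:
  start: (λ.λ.1) ((λ.λ.1 0) (λ.λ.λ.1))
  →1  λ.(λ.λ.1 0) (λ.λ.λ.1)
  →2  λ.λ.(λ.λ.λ.1) 0
  →3  λ.λ.λ.λ.1

Term B:
  start: λ.(λ.λ.1 0) (λ.λ.λ.1)
  →1  λ.λ.(λ.λ.λ.1) 0
  →2  λ.λ.λ.λ.1

Answer: SAME — A ⇓ λ.λ.λ.λ.1, B ⇓ λ.λ.λ.λ.1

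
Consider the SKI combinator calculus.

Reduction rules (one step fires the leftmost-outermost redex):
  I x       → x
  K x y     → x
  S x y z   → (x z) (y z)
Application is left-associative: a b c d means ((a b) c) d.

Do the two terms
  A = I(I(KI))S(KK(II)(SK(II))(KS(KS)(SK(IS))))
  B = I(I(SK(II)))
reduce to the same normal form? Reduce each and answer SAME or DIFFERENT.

Answer: SAME — A ⇓ SKI, B ⇓ SKI

Working:
Term A:
  start: I(I(KI))S(KK(II)(SK(II))(KS(KS)(SK(IS))))
  [1] I(KI)S(KK(II)(SK(II))(KS(KS)(SK(IS))))
  [2] KIS(KK(II)(SK(II))(KS(KS)(SK(IS))))
  [3] I(KK(II)(SK(II))(KS(KS)(SK(IS))))
  [4] KK(II)(SK(II))(KS(KS)(SK(IS)))
  [5] K(SK(II))(KS(KS)(SK(IS)))
  [6] SK(II)
  [7] SKI

Term B:
  start: I(I(SK(II)))
  [1] I(SK(II))
  [2] SK(II)
  [3] SKI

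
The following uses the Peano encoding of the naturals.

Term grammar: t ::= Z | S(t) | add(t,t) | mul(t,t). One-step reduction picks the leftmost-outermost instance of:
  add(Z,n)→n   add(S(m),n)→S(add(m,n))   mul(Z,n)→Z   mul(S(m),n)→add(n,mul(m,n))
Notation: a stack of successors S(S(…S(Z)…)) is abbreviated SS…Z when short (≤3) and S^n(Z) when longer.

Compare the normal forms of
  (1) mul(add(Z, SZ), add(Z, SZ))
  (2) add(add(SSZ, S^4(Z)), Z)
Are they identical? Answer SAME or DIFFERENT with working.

Answer: DIFFERENT — A ⇓ SZ, B ⇓ S^6(Z)

Reduction:
Term A:
  start: mul(add(Z, SZ), add(Z, SZ))
  step 1: mul(SZ, add(Z, SZ))
  step 2: add(add(Z, SZ), mul(Z, add(Z, SZ)))
  step 3: add(SZ, mul(Z, add(Z, SZ)))
  step 4: S(add(Z, mul(Z, add(Z, SZ))))
  step 5: S(mul(Z, add(Z, SZ)))
  step 6: SZ

Term B:
  start: add(add(SSZ, S^4(Z)), Z)
  step 1: add(S(add(SZ, S^4(Z))), Z)
  step 2: S(add(add(SZ, S^4(Z)), Z))
  step 3: S(add(S(add(Z, S^4(Z))), Z))
  step 4: S(S(add(add(Z, S^4(Z)), Z)))
  step 5: S(S(add(S^4(Z), Z)))
  step 6: S(S(S(add(SSSZ, Z))))
  step 7: S(S(S(S(add(SSZ, Z)))))
  step 8: S(S(S(S(S(add(SZ, Z))))))
  step 9: S(S(S(S(S(S(add(Z, Z)))))))
  step 10: S^6(Z)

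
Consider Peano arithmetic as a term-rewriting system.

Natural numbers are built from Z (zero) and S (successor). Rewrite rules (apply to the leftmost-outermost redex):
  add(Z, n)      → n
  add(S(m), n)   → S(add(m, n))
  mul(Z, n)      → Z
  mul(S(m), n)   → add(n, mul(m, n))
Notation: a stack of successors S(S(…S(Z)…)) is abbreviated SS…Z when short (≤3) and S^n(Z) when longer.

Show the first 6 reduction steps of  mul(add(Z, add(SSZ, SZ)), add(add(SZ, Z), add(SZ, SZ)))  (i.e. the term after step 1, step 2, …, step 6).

  start: mul(add(Z, add(SSZ, SZ)), add(add(SZ, Z), add(SZ, SZ)))
  [1] mul(add(SSZ, SZ), add(add(SZ, Z), add(SZ, SZ)))
  [2] mul(S(add(SZ, SZ)), add(add(SZ, Z), add(SZ, SZ)))
  [3] add(add(add(SZ, Z), add(SZ, SZ)), mul(add(SZ, SZ), add(add(SZ, Z), add(SZ, SZ))))
  [4] add(add(S(add(Z, Z)), add(SZ, SZ)), mul(add(SZ, SZ), add(add(SZ, Z), add(SZ, SZ))))
  [5] add(S(add(add(Z, Z), add(SZ, SZ))), mul(add(SZ, SZ), add(add(SZ, Z), add(SZ, SZ))))
  [6] S(add(add(add(Z, Z), add(SZ, SZ)), mul(add(SZ, SZ), add(add(SZ, Z), add(SZ, SZ)))))

Answer: after 6 steps: S(add(add(add(Z, Z), add(SZ, SZ)), mul(add(SZ, SZ), add(add(SZ, Z), add(SZ, SZ)))))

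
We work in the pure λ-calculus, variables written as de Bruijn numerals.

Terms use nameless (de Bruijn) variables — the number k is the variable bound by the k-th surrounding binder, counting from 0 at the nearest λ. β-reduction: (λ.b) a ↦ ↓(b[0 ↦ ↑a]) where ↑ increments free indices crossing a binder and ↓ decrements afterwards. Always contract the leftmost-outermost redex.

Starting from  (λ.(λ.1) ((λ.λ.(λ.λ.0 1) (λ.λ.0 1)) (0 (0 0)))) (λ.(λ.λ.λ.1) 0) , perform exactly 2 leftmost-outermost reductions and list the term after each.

Answer: after 2 steps: λ.(λ.λ.λ.1) 0

Derivation:
  start: (λ.(λ.1) ((λ.λ.(λ.λ.0 1) (λ.λ.0 1)) (0 (0 0)))) (λ.(λ.λ.λ.1) 0)
  [1] (λ.λ.(λ.λ.λ.1) 0) ((λ.λ.(λ.λ.0 1) (λ.λ.0 1)) ((λ.(λ.λ.λ.1) 0) ((λ.(λ.λ.λ.1) 0) (λ.(λ.λ.λ.1) 0))))
  [2] λ.(λ.λ.λ.1) 0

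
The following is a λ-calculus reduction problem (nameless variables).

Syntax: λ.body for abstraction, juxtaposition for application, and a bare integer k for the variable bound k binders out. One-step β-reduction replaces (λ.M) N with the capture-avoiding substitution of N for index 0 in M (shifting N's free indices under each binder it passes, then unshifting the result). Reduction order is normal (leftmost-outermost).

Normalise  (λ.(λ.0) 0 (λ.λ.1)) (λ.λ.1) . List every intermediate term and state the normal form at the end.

Answer: normal form = λ.λ.λ.1  (in 3 steps)

Working:
  start: (λ.(λ.0) 0 (λ.λ.1)) (λ.λ.1)
  step 1: (λ.0) (λ.λ.1) (λ.λ.1)
  step 2: (λ.λ.1) (λ.λ.1)
  step 3: λ.λ.λ.1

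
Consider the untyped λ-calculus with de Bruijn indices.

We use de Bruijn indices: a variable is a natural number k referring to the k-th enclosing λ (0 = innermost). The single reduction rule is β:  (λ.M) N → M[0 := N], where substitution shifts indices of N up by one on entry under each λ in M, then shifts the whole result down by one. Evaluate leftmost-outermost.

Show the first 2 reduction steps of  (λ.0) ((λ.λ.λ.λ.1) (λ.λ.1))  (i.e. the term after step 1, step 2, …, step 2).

Answer: after 2 steps: λ.λ.λ.1

Working:
  start: (λ.0) ((λ.λ.λ.λ.1) (λ.λ.1))
  →1  (λ.λ.λ.λ.1) (λ.λ.1)
  →2  λ.λ.λ.1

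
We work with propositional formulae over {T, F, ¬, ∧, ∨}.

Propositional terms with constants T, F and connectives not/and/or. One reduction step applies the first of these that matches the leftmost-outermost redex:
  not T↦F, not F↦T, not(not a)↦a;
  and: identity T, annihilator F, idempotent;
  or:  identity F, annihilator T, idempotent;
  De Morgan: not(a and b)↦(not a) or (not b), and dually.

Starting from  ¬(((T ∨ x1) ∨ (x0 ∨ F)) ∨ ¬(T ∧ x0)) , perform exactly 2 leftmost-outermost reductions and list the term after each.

Answer: after 2 steps: (¬(T ∨ x1) ∧ ¬(x0 ∨ F)) ∧ ¬¬(T ∧ x0)

Derivation:
  start: ¬(((T ∨ x1) ∨ (x0 ∨ F)) ∨ ¬(T ∧ x0))
  →1  ¬((T ∨ x1) ∨ (x0 ∨ F)) ∧ ¬¬(T ∧ x0)
  →2  (¬(T ∨ x1) ∧ ¬(x0 ∨ F)) ∧ ¬¬(T ∧ x0)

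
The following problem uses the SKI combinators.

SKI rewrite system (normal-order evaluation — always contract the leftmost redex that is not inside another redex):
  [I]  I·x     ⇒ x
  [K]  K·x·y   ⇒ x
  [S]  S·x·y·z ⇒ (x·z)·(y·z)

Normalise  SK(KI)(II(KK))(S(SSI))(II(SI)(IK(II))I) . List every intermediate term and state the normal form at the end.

Answer: normal form = KI  (in 13 steps)

Derivation:
  start: SK(KI)(II(KK))(S(SSI))(II(SI)(IK(II))I)
  [1] K(II(KK))(KI(II(KK)))(S(SSI))(II(SI)(IK(II))I)
  [2] II(KK)(S(SSI))(II(SI)(IK(II))I)
  [3] I(KK)(S(SSI))(II(SI)(IK(II))I)
  [4] KK(S(SSI))(II(SI)(IK(II))I)
  [5] K(II(SI)(IK(II))I)
  [6] K(I(SI)(IK(II))I)
  [7] K(SI(IK(II))I)
  [8] K(II(IK(II)I))
  [9] K(I(IK(II)I))
  [10] K(IK(II)I)
  [11] K(K(II)I)
  [12] K(II)
  [13] KI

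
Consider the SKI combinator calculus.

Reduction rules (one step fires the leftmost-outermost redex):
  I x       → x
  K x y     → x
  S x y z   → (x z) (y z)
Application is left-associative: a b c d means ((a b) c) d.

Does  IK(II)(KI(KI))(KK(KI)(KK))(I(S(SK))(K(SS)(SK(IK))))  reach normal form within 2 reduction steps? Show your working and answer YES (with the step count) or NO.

Answer: NO — after 2 steps the term is II(KK(KI)(KK))(I(S(SK))(K(SS)(SK(IK)))), not yet normal

Working:
  start: IK(II)(KI(KI))(KK(KI)(KK))(I(S(SK))(K(SS)(SK(IK))))
  [1] K(II)(KI(KI))(KK(KI)(KK))(I(S(SK))(K(SS)(SK(IK))))
  [2] II(KK(KI)(KK))(I(S(SK))(K(SS)(SK(IK))))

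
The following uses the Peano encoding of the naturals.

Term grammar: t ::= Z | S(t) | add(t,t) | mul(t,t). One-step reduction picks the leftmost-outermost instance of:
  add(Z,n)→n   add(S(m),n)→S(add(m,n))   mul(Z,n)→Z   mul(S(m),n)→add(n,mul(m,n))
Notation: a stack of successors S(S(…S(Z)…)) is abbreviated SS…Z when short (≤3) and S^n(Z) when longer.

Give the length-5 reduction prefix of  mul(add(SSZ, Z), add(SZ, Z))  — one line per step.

  start: mul(add(SSZ, Z), add(SZ, Z))
  step 1: mul(S(add(SZ, Z)), add(SZ, Z))
  step 2: add(add(SZ, Z), mul(add(SZ, Z), add(SZ, Z)))
  step 3: add(S(add(Z, Z)), mul(add(SZ, Z), add(SZ, Z)))
  step 4: S(add(add(Z, Z), mul(add(SZ, Z), add(SZ, Z))))
  step 5: S(add(Z, mul(add(SZ, Z), add(SZ, Z))))

Answer: after 5 steps: S(add(Z, mul(add(SZ, Z), add(SZ, Z))))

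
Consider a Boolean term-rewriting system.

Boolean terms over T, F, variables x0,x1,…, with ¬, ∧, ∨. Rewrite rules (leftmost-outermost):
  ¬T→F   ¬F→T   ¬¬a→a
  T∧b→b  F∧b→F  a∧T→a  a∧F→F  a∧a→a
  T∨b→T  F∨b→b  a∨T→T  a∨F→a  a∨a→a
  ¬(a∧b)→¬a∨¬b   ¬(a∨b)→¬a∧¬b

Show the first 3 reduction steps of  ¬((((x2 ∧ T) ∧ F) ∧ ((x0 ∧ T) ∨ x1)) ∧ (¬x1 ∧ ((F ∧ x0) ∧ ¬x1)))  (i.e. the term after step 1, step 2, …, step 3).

  start: ¬((((x2 ∧ T) ∧ F) ∧ ((x0 ∧ T) ∨ x1)) ∧ (¬x1 ∧ ((F ∧ x0) ∧ ¬x1)))
  step 1: ¬(((x2 ∧ T) ∧ F) ∧ ((x0 ∧ T) ∨ x1)) ∨ ¬(¬x1 ∧ ((F ∧ x0) ∧ ¬x1))
  step 2: (¬((x2 ∧ T) ∧ F) ∨ ¬((x0 ∧ T) ∨ x1)) ∨ ¬(¬x1 ∧ ((F ∧ x0) ∧ ¬x1))
  step 3: ((¬(x2 ∧ T) ∨ ¬F) ∨ ¬((x0 ∧ T) ∨ x1)) ∨ ¬(¬x1 ∧ ((F ∧ x0) ∧ ¬x1))

Answer: after 3 steps: ((¬(x2 ∧ T) ∨ ¬F) ∨ ¬((x0 ∧ T) ∨ x1)) ∨ ¬(¬x1 ∧ ((F ∧ x0) ∧ ¬x1))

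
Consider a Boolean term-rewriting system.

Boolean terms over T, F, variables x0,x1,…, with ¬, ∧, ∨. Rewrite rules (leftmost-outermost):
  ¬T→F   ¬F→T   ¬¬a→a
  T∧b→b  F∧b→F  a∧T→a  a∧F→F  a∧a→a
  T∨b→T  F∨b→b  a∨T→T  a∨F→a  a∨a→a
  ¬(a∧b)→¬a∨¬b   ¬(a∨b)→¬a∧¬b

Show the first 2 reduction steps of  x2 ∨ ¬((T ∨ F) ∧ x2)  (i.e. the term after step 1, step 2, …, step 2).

Answer: after 2 steps: x2 ∨ ((¬T ∧ ¬F) ∨ ¬x2)

Reduction:
  start: x2 ∨ ¬((T ∨ F) ∧ x2)
  [1] x2 ∨ (¬(T ∨ F) ∨ ¬x2)
  [2] x2 ∨ ((¬T ∧ ¬F) ∨ ¬x2)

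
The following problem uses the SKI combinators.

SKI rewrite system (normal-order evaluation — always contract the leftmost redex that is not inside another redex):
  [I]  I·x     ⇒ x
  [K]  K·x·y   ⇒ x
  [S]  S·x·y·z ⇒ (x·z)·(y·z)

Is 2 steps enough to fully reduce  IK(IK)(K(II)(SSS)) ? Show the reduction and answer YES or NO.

  start: IK(IK)(K(II)(SSS))
  →1  K(IK)(K(II)(SSS))
  →2  IK

Answer: NO — after 2 steps the term is IK, not yet normal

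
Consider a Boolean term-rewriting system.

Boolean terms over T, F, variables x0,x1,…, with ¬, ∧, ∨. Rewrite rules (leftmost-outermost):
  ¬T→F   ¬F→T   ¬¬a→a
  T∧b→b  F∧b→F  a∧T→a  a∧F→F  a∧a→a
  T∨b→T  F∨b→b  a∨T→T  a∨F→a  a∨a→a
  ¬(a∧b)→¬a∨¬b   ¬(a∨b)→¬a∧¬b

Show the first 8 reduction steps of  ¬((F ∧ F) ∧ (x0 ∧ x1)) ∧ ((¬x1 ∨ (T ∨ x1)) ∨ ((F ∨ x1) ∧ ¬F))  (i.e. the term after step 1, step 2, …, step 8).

  start: ¬((F ∧ F) ∧ (x0 ∧ x1)) ∧ ((¬x1 ∨ (T ∨ x1)) ∨ ((F ∨ x1) ∧ ¬F))
  →1  (¬(F ∧ F) ∨ ¬(x0 ∧ x1)) ∧ ((¬x1 ∨ (T ∨ x1)) ∨ ((F ∨ x1) ∧ ¬F))
  →2  ((¬F ∨ ¬F) ∨ ¬(x0 ∧ x1)) ∧ ((¬x1 ∨ (T ∨ x1)) ∨ ((F ∨ x1) ∧ ¬F))
  →3  (¬F ∨ ¬(x0 ∧ x1)) ∧ ((¬x1 ∨ (T ∨ x1)) ∨ ((F ∨ x1) ∧ ¬F))
  →4  (T ∨ ¬(x0 ∧ x1)) ∧ ((¬x1 ∨ (T ∨ x1)) ∨ ((F ∨ x1) ∧ ¬F))
  →5  T ∧ ((¬x1 ∨ (T ∨ x1)) ∨ ((F ∨ x1) ∧ ¬F))
  →6  (¬x1 ∨ (T ∨ x1)) ∨ ((F ∨ x1) ∧ ¬F)
  →7  (¬x1 ∨ T) ∨ ((F ∨ x1) ∧ ¬F)
  →8  T ∨ ((F ∨ x1) ∧ ¬F)

Answer: after 8 steps: T ∨ ((F ∨ x1) ∧ ¬F)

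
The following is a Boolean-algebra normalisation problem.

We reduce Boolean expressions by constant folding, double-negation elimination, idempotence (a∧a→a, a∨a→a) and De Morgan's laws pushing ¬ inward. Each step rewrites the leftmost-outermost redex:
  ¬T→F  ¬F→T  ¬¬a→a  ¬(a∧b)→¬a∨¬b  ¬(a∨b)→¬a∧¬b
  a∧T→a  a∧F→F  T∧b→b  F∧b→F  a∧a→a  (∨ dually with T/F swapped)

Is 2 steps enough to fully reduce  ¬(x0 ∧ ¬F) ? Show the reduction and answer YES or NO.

  start: ¬(x0 ∧ ¬F)
  [1] ¬x0 ∨ ¬¬F
  [2] ¬x0 ∨ F

Answer: NO — after 2 steps the term is ¬x0 ∨ F, not yet normal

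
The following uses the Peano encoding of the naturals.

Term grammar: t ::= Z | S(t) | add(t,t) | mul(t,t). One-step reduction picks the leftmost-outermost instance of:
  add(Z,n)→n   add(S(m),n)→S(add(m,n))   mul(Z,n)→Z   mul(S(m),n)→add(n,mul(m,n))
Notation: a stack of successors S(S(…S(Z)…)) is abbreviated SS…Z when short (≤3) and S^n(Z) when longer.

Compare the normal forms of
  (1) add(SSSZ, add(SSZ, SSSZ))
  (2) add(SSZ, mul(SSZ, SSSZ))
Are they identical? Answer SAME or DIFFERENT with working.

Term A:
  start: add(SSSZ, add(SSZ, SSSZ))
  →1  S(add(SSZ, add(SSZ, SSSZ)))
  →2  S(S(add(SZ, add(SSZ, SSSZ))))
  →3  S(S(S(add(Z, add(SSZ, SSSZ)))))
  →4  S(S(S(add(SSZ, SSSZ))))
  →5  S(S(S(S(add(SZ, SSSZ)))))
  →6  S(S(S(S(S(add(Z, SSSZ))))))
  →7  S^8(Z)

Term B:
  start: add(SSZ, mul(SSZ, SSSZ))
  →1  S(add(SZ, mul(SSZ, SSSZ)))
  →2  S(S(add(Z, mul(SSZ, SSSZ))))
  →3  S(S(mul(SSZ, SSSZ)))
  →4  S(S(add(SSSZ, mul(SZ, SSSZ))))
  →5  S(S(S(add(SSZ, mul(SZ, SSSZ)))))
  →6  S(S(S(S(add(SZ, mul(SZ, SSSZ))))))
  →7  S(S(S(S(S(add(Z, mul(SZ, SSSZ)))))))
  →8  S(S(S(S(S(mul(SZ, SSSZ))))))
  →9  S(S(S(S(S(add(SSSZ, mul(Z, SSSZ)))))))
  →10  S(S(S(S(S(S(add(SSZ, mul(Z, SSSZ))))))))
  →11  S(S(S(S(S(S(S(add(SZ, mul(Z, SSSZ)))))))))
  →12  S(S(S(S(S(S(S(S(add(Z, mul(Z, SSSZ))))))))))
  →13  S(S(S(S(S(S(S(S(mul(Z, SSSZ)))))))))
  →14  S^8(Z)

Answer: SAME — A ⇓ S^8(Z), B ⇓ S^8(Z)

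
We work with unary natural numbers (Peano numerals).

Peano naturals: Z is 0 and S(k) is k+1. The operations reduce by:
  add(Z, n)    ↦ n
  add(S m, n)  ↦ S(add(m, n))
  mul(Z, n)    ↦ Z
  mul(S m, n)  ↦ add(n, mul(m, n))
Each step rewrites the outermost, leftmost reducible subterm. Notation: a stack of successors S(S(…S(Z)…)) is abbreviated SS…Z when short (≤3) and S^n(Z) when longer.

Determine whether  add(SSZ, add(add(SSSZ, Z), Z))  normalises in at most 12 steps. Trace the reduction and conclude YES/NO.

  start: add(SSZ, add(add(SSSZ, Z), Z))
  [1] S(add(SZ, add(add(SSSZ, Z), Z)))
  [2] S(S(add(Z, add(add(SSSZ, Z), Z))))
  [3] S(S(add(add(SSSZ, Z), Z)))
  [4] S(S(add(S(add(SSZ, Z)), Z)))
  [5] S(S(S(add(add(SSZ, Z), Z))))
  [6] S(S(S(add(S(add(SZ, Z)), Z))))
  [7] S(S(S(S(add(add(SZ, Z), Z)))))
  [8] S(S(S(S(add(S(add(Z, Z)), Z)))))
  [9] S(S(S(S(S(add(add(Z, Z), Z))))))
  [10] S(S(S(S(S(add(Z, Z))))))
  [11] S^5(Z)

Answer: YES — reaches normal form S^5(Z) in 11 ≤ 12 steps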